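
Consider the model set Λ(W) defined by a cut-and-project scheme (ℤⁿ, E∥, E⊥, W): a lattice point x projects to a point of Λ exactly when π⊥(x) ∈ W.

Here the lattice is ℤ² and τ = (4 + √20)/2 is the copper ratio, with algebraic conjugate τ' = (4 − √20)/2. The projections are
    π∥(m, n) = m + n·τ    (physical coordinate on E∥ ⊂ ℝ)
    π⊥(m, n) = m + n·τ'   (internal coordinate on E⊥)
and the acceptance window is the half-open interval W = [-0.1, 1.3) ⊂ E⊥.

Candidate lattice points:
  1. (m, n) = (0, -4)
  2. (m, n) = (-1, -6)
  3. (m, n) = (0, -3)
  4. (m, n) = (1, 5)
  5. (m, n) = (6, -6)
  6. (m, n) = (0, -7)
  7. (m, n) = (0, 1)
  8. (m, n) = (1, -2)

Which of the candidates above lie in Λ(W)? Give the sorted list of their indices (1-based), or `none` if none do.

1, 2, 3

Numerically τ ≈ 4.23607 and τ' = −1/τ ≈ -0.23607.
#1 (0,-4): internal coord 0 + (-4)·τ' = +0.94427; +0.94427 ∈ [-0.1, 1.3) → IN Λ
#2 (-1,-6): internal coord -1 + (-6)·τ' = +0.41641; +0.41641 ∈ [-0.1, 1.3) → IN Λ
#3 (0,-3): internal coord 0 + (-3)·τ' = +0.70820; +0.70820 ∈ [-0.1, 1.3) → IN Λ
#4 (1,5): internal coord 1 + (5)·τ' = -0.18034; -0.18034 ∉ [-0.1, 1.3) → out
#5 (6,-6): internal coord 6 + (-6)·τ' = +7.41641; +7.41641 ∉ [-0.1, 1.3) → out
#6 (0,-7): internal coord 0 + (-7)·τ' = +1.65248; +1.65248 ∉ [-0.1, 1.3) → out
#7 (0,1): internal coord 0 + (1)·τ' = -0.23607; -0.23607 ∉ [-0.1, 1.3) → out
#8 (1,-2): internal coord 1 + (-2)·τ' = +1.47214; +1.47214 ∉ [-0.1, 1.3) → out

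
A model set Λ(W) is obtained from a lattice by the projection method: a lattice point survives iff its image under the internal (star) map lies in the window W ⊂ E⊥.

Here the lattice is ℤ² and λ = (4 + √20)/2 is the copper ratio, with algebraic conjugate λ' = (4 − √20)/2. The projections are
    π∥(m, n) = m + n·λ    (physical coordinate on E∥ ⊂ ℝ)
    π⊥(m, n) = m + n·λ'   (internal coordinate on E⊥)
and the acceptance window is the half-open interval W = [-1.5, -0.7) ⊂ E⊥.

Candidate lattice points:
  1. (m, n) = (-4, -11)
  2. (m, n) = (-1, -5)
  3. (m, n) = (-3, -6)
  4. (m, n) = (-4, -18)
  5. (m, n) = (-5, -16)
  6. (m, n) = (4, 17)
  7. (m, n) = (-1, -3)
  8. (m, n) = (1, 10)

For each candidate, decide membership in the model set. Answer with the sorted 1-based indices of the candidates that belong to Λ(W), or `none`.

Numerically λ ≈ 4.23607 and λ' = −1/λ ≈ -0.23607.
#1 (-4,-11): internal coord -4 + (-11)·λ' = -1.40325; -1.40325 ∈ [-1.5, -0.7) → IN Λ
#2 (-1,-5): internal coord -1 + (-5)·λ' = +0.18034; +0.18034 ∉ [-1.5, -0.7) → out
#3 (-3,-6): internal coord -3 + (-6)·λ' = -1.58359; -1.58359 ∉ [-1.5, -0.7) → out
#4 (-4,-18): internal coord -4 + (-18)·λ' = +0.24922; +0.24922 ∉ [-1.5, -0.7) → out
#5 (-5,-16): internal coord -5 + (-16)·λ' = -1.22291; -1.22291 ∈ [-1.5, -0.7) → IN Λ
#6 (4,17): internal coord 4 + (17)·λ' = -0.01316; -0.01316 ∉ [-1.5, -0.7) → out
#7 (-1,-3): internal coord -1 + (-3)·λ' = -0.29180; -0.29180 ∉ [-1.5, -0.7) → out
#8 (1,10): internal coord 1 + (10)·λ' = -1.36068; -1.36068 ∈ [-1.5, -0.7) → IN Λ

1, 5, 8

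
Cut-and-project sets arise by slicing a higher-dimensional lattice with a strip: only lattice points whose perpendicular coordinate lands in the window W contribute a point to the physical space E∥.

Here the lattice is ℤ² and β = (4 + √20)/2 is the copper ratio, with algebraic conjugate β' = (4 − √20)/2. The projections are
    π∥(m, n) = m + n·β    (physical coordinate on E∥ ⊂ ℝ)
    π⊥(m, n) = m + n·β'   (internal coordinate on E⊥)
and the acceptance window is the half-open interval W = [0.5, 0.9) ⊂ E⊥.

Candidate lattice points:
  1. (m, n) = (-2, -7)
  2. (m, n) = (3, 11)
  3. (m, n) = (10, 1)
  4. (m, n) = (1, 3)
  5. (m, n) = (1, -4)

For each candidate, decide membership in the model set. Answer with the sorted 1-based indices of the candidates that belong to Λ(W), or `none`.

none

Numerically β ≈ 4.2361 and β' = −1/β ≈ -0.2361.
#1 (-2,-7): internal coord -2 + (-7)·β' = -0.3475; -0.3475 ∉ [0.5, 0.9) → out
#2 (3,11): internal coord 3 + (11)·β' = +0.4033; +0.4033 ∉ [0.5, 0.9) → out
#3 (10,1): internal coord 10 + (1)·β' = +9.7639; +9.7639 ∉ [0.5, 0.9) → out
#4 (1,3): internal coord 1 + (3)·β' = +0.2918; +0.2918 ∉ [0.5, 0.9) → out
#5 (1,-4): internal coord 1 + (-4)·β' = +1.9443; +1.9443 ∉ [0.5, 0.9) → out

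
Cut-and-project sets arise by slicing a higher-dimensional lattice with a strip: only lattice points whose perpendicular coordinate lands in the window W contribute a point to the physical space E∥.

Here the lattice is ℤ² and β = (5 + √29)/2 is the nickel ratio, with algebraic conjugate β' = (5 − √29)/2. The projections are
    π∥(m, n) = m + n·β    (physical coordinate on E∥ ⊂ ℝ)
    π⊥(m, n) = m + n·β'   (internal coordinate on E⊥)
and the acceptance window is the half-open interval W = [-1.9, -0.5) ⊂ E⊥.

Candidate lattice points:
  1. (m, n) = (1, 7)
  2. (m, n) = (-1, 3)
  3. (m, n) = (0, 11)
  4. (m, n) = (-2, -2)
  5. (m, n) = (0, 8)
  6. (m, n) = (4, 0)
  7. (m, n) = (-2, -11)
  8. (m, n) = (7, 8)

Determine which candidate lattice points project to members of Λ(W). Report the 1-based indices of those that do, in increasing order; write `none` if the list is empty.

2, 4, 5

Numerically β ≈ 5.192582 and β' = −1/β ≈ -0.192582.
#1 (1,7): internal coord 1 + (7)·β' = -0.348077; -0.348077 ∉ [-1.9, -0.5) → out
#2 (-1,3): internal coord -1 + (3)·β' = -1.577747; -1.577747 ∈ [-1.9, -0.5) → IN Λ
#3 (0,11): internal coord 0 + (11)·β' = -2.118406; -2.118406 ∉ [-1.9, -0.5) → out
#4 (-2,-2): internal coord -2 + (-2)·β' = -1.614835; -1.614835 ∈ [-1.9, -0.5) → IN Λ
#5 (0,8): internal coord 0 + (8)·β' = -1.540659; -1.540659 ∈ [-1.9, -0.5) → IN Λ
#6 (4,0): internal coord 4 + (0)·β' = +4.000000; +4.000000 ∉ [-1.9, -0.5) → out
#7 (-2,-11): internal coord -2 + (-11)·β' = +0.118406; +0.118406 ∉ [-1.9, -0.5) → out
#8 (7,8): internal coord 7 + (8)·β' = +5.459341; +5.459341 ∉ [-1.9, -0.5) → out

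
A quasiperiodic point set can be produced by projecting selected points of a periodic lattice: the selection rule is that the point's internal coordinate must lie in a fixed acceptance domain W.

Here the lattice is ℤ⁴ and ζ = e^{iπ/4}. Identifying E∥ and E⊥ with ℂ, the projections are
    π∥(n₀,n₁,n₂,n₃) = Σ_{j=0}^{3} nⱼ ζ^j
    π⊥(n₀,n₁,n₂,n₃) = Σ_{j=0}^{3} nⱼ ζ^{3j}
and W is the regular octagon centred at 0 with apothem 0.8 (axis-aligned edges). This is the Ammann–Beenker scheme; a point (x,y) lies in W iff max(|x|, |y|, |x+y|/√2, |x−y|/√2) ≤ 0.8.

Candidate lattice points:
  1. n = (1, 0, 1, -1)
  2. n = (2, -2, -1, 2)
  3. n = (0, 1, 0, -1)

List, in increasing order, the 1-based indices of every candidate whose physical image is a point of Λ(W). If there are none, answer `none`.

none

π⊥(n) = n₀ + n₁ζ³ + n₂ζ⁶ + n₃ζ⁹ where ζ = e^{iπ/4}.
candidate 1: n = (1, 0, 1, -1) → π⊥ ≈ (+0.292893, -1.707107); max(|x|,|y|,|x±y|/√2) = 1.707107 > 0.8 ⇒ ∉ W
candidate 2: n = (2, -2, -1, 2) → π⊥ ≈ (+4.828427, +1.000000); max(|x|,|y|,|x±y|/√2) = 4.828427 > 0.8 ⇒ ∉ W
candidate 3: n = (0, 1, 0, -1) → π⊥ ≈ (-1.414214, +0.000000); max(|x|,|y|,|x±y|/√2) = 1.414214 > 0.8 ⇒ ∉ W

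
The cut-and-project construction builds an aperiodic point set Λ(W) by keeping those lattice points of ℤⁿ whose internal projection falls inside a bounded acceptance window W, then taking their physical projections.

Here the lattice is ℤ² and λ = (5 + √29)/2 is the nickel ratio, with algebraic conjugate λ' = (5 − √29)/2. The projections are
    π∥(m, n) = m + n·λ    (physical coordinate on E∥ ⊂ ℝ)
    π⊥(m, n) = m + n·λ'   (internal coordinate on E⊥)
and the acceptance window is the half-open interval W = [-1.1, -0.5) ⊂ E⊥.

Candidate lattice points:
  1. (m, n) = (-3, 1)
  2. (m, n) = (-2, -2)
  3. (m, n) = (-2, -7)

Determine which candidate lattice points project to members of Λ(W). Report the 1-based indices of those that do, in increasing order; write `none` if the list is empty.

3

Numerically λ ≈ 5.1926 and λ' = −1/λ ≈ -0.1926.
candidate 1: (m,n)=(-3,1) → π∥ = -3+1·λ ≈ 2.1926, π⊥ = -3+1·λ' ≈ -3.1926 ∉ [-1.1, -0.5) ⇒ out
candidate 2: (m,n)=(-2,-2) → π∥ = -2-2·λ ≈ -12.3852, π⊥ = -2-2·λ' ≈ -1.6148 ∉ [-1.1, -0.5) ⇒ out
candidate 3: (m,n)=(-2,-7) → π∥ = -2-7·λ ≈ -38.3481, π⊥ = -2-7·λ' ≈ -0.6519 ∈ [-1.1, -0.5) ⇒ IN Λ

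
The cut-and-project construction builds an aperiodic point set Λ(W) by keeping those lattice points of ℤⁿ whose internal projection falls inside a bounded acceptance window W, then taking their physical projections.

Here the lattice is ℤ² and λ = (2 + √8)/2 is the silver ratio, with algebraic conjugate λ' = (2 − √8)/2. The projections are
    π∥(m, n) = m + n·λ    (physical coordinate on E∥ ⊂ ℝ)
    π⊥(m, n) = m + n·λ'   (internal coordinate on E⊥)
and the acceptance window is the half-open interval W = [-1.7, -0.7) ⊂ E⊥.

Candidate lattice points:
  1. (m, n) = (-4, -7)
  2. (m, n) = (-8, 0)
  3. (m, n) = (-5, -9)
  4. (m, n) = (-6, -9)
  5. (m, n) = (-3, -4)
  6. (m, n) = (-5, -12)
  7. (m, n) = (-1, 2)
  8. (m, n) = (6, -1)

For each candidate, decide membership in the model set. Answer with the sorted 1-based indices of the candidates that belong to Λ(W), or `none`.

1, 3, 5

Numerically λ ≈ 2.414214 and λ' = −1/λ ≈ -0.414214.
candidate 1: (m,n)=(-4,-7) → π∥ = -4-7·λ ≈ -20.899495, π⊥ = -4-7·λ' ≈ -1.100505 ∈ [-1.7, -0.7) ⇒ IN Λ
candidate 2: (m,n)=(-8,0) → π∥ = -8+0·λ ≈ -8.000000, π⊥ = -8+0·λ' ≈ -8.000000 ∉ [-1.7, -0.7) ⇒ out
candidate 3: (m,n)=(-5,-9) → π∥ = -5-9·λ ≈ -26.727922, π⊥ = -5-9·λ' ≈ -1.272078 ∈ [-1.7, -0.7) ⇒ IN Λ
candidate 4: (m,n)=(-6,-9) → π∥ = -6-9·λ ≈ -27.727922, π⊥ = -6-9·λ' ≈ -2.272078 ∉ [-1.7, -0.7) ⇒ out
candidate 5: (m,n)=(-3,-4) → π∥ = -3-4·λ ≈ -12.656854, π⊥ = -3-4·λ' ≈ -1.343146 ∈ [-1.7, -0.7) ⇒ IN Λ
candidate 6: (m,n)=(-5,-12) → π∥ = -5-12·λ ≈ -33.970563, π⊥ = -5-12·λ' ≈ -0.029437 ∉ [-1.7, -0.7) ⇒ out
candidate 7: (m,n)=(-1,2) → π∥ = -1+2·λ ≈ 3.828427, π⊥ = -1+2·λ' ≈ -1.828427 ∉ [-1.7, -0.7) ⇒ out
candidate 8: (m,n)=(6,-1) → π∥ = 6-1·λ ≈ 3.585786, π⊥ = 6-1·λ' ≈ 6.414214 ∉ [-1.7, -0.7) ⇒ out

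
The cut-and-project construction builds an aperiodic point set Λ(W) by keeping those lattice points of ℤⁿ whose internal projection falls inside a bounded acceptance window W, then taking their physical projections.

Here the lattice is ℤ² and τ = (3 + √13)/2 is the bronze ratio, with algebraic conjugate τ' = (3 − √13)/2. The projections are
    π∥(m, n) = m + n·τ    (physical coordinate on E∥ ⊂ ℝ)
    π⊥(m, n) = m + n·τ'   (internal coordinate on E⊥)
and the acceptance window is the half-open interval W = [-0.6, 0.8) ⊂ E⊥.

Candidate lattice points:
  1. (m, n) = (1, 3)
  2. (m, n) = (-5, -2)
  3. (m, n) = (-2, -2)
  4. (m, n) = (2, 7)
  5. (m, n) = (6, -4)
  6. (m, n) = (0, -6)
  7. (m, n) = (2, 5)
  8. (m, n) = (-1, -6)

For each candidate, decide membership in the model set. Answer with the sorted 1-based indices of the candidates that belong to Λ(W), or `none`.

1, 4, 7

τ' = (3−√13)/2 ≈ -0.3028.
#1 (1,3): internal coord 1 + (3)·τ' = +0.0917; +0.0917 ∈ [-0.6, 0.8) → IN Λ
#2 (-5,-2): internal coord -5 + (-2)·τ' = -4.3944; -4.3944 ∉ [-0.6, 0.8) → out
#3 (-2,-2): internal coord -2 + (-2)·τ' = -1.3944; -1.3944 ∉ [-0.6, 0.8) → out
#4 (2,7): internal coord 2 + (7)·τ' = -0.1194; -0.1194 ∈ [-0.6, 0.8) → IN Λ
#5 (6,-4): internal coord 6 + (-4)·τ' = +7.2111; +7.2111 ∉ [-0.6, 0.8) → out
#6 (0,-6): internal coord 0 + (-6)·τ' = +1.8167; +1.8167 ∉ [-0.6, 0.8) → out
#7 (2,5): internal coord 2 + (5)·τ' = +0.4861; +0.4861 ∈ [-0.6, 0.8) → IN Λ
#8 (-1,-6): internal coord -1 + (-6)·τ' = +0.8167; +0.8167 ∉ [-0.6, 0.8) → out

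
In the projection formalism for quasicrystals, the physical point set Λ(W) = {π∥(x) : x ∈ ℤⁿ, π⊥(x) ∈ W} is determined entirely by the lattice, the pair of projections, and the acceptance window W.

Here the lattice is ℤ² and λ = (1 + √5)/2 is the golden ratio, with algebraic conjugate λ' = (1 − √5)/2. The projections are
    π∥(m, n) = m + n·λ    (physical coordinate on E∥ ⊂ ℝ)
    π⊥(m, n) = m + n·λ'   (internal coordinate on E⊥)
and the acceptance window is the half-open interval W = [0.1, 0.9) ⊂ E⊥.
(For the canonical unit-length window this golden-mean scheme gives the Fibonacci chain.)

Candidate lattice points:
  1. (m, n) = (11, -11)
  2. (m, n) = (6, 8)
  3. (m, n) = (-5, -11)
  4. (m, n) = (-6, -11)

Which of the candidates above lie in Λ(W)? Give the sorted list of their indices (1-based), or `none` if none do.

4

Numerically λ ≈ 1.618034 and λ' = −1/λ ≈ -0.618034.
#1 (11,-11): internal coord 11 + (-11)·λ' = +17.798374; +17.798374 ∉ [0.1, 0.9) → out
#2 (6,8): internal coord 6 + (8)·λ' = +1.055728; +1.055728 ∉ [0.1, 0.9) → out
#3 (-5,-11): internal coord -5 + (-11)·λ' = +1.798374; +1.798374 ∉ [0.1, 0.9) → out
#4 (-6,-11): internal coord -6 + (-11)·λ' = +0.798374; +0.798374 ∈ [0.1, 0.9) → IN Λ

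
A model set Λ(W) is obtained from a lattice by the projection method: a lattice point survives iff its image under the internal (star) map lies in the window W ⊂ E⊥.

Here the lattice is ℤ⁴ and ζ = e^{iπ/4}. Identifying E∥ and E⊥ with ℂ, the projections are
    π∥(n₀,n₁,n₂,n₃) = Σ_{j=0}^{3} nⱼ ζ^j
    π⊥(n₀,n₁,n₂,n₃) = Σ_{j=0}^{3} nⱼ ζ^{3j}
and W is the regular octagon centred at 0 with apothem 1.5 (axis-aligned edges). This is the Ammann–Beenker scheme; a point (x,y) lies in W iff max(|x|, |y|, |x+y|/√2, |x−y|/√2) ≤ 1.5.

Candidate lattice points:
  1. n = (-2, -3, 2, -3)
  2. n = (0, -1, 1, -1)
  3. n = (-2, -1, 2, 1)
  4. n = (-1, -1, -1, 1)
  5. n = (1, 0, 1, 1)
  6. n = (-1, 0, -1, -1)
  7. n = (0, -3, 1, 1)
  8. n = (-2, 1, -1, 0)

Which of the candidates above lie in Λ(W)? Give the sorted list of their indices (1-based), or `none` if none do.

Internal map: ζ^{3j} for j=0..3 gives (1,0), (−√2/2,√2/2), (0,−1), (√2/2,√2/2).
candidate 1: n = (-2, -3, 2, -3) → π⊥ ≈ (-2.00000, -6.24264); max(|x|,|y|,|x±y|/√2) = 6.24264 > 1.5 ⇒ ∉ W
candidate 2: n = (0, -1, 1, -1) → π⊥ ≈ (+0.00000, -2.41421); max(|x|,|y|,|x±y|/√2) = 2.41421 > 1.5 ⇒ ∉ W
candidate 3: n = (-2, -1, 2, 1) → π⊥ ≈ (-0.58579, -2.00000); max(|x|,|y|,|x±y|/√2) = 2.00000 > 1.5 ⇒ ∉ W
candidate 4: n = (-1, -1, -1, 1) → π⊥ ≈ (+0.41421, +1.00000); max(|x|,|y|,|x±y|/√2) = 1.00000 ≤ 1.5 ⇒ ∈ W
candidate 5: n = (1, 0, 1, 1) → π⊥ ≈ (+1.70711, -0.29289); max(|x|,|y|,|x±y|/√2) = 1.70711 > 1.5 ⇒ ∉ W
candidate 6: n = (-1, 0, -1, -1) → π⊥ ≈ (-1.70711, +0.29289); max(|x|,|y|,|x±y|/√2) = 1.70711 > 1.5 ⇒ ∉ W
candidate 7: n = (0, -3, 1, 1) → π⊥ ≈ (+2.82843, -2.41421); max(|x|,|y|,|x±y|/√2) = 3.70711 > 1.5 ⇒ ∉ W
candidate 8: n = (-2, 1, -1, 0) → π⊥ ≈ (-2.70711, +1.70711); max(|x|,|y|,|x±y|/√2) = 3.12132 > 1.5 ⇒ ∉ W

4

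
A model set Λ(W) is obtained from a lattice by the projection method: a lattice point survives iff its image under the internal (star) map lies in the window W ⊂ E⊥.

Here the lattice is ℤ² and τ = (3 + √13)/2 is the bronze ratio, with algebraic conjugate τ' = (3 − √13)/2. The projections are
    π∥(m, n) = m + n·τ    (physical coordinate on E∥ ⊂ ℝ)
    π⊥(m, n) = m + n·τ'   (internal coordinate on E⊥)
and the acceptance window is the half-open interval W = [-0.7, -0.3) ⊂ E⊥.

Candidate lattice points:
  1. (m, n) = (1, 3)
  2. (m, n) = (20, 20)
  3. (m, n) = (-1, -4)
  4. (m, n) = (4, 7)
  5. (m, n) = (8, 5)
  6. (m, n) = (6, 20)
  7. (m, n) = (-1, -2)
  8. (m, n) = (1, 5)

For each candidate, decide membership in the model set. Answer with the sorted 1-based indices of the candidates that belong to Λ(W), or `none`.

Numerically τ ≈ 3.30278 and τ' = −1/τ ≈ -0.30278.
candidate 1: (m,n)=(1,3) → π∥ = 1+3·τ ≈ 10.90833, π⊥ = 1+3·τ' ≈ 0.09167 ∉ [-0.7, -0.3) ⇒ out
candidate 2: (m,n)=(20,20) → π∥ = 20+20·τ ≈ 86.05551, π⊥ = 20+20·τ' ≈ 13.94449 ∉ [-0.7, -0.3) ⇒ out
candidate 3: (m,n)=(-1,-4) → π∥ = -1-4·τ ≈ -14.21110, π⊥ = -1-4·τ' ≈ 0.21110 ∉ [-0.7, -0.3) ⇒ out
candidate 4: (m,n)=(4,7) → π∥ = 4+7·τ ≈ 27.11943, π⊥ = 4+7·τ' ≈ 1.88057 ∉ [-0.7, -0.3) ⇒ out
candidate 5: (m,n)=(8,5) → π∥ = 8+5·τ ≈ 24.51388, π⊥ = 8+5·τ' ≈ 6.48612 ∉ [-0.7, -0.3) ⇒ out
candidate 6: (m,n)=(6,20) → π∥ = 6+20·τ ≈ 72.05551, π⊥ = 6+20·τ' ≈ -0.05551 ∉ [-0.7, -0.3) ⇒ out
candidate 7: (m,n)=(-1,-2) → π∥ = -1-2·τ ≈ -7.60555, π⊥ = -1-2·τ' ≈ -0.39445 ∈ [-0.7, -0.3) ⇒ IN Λ
candidate 8: (m,n)=(1,5) → π∥ = 1+5·τ ≈ 17.51388, π⊥ = 1+5·τ' ≈ -0.51388 ∈ [-0.7, -0.3) ⇒ IN Λ

7, 8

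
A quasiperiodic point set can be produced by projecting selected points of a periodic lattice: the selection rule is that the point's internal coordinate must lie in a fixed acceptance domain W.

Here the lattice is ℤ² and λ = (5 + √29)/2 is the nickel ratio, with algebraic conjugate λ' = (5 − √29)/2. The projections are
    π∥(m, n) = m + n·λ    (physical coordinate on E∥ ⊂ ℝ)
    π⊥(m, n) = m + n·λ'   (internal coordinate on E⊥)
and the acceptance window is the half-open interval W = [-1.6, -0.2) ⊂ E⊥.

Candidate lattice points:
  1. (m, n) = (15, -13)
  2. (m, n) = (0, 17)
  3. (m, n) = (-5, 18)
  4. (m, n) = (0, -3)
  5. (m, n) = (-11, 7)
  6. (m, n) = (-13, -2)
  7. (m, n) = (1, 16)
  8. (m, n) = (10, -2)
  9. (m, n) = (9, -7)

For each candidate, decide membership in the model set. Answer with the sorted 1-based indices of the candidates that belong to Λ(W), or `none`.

Compute λ' = (5−√29)/2 = -0.1926, so π⊥(m,n) = m -0.1926·n.
#1 (15,-13): internal coord 15 + (-13)·λ' = +17.5036; +17.5036 ∉ [-1.6, -0.2) → out
#2 (0,17): internal coord 0 + (17)·λ' = -3.2739; -3.2739 ∉ [-1.6, -0.2) → out
#3 (-5,18): internal coord -5 + (18)·λ' = -8.4665; -8.4665 ∉ [-1.6, -0.2) → out
#4 (0,-3): internal coord 0 + (-3)·λ' = +0.5777; +0.5777 ∉ [-1.6, -0.2) → out
#5 (-11,7): internal coord -11 + (7)·λ' = -12.3481; -12.3481 ∉ [-1.6, -0.2) → out
#6 (-13,-2): internal coord -13 + (-2)·λ' = -12.6148; -12.6148 ∉ [-1.6, -0.2) → out
#7 (1,16): internal coord 1 + (16)·λ' = -2.0813; -2.0813 ∉ [-1.6, -0.2) → out
#8 (10,-2): internal coord 10 + (-2)·λ' = +10.3852; +10.3852 ∉ [-1.6, -0.2) → out
#9 (9,-7): internal coord 9 + (-7)·λ' = +10.3481; +10.3481 ∉ [-1.6, -0.2) → out

none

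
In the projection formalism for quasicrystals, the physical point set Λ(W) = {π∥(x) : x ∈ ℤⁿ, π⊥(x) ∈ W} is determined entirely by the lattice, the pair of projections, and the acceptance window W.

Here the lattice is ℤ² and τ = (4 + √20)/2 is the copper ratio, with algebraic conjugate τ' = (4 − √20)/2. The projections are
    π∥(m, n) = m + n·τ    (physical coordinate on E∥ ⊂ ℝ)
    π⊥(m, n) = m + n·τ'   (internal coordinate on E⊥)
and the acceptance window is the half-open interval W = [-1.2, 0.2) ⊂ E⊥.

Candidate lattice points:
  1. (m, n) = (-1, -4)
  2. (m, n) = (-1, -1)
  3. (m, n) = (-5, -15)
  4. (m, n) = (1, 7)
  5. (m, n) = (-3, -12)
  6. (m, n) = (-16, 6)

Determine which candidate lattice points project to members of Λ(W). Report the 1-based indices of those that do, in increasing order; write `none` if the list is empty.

τ' = (4−√20)/2 ≈ -0.236068.
candidate 1: (m,n)=(-1,-4) → π∥ = -1-4·τ ≈ -17.944272, π⊥ = -1-4·τ' ≈ -0.055728 ∈ [-1.2, 0.2) ⇒ IN Λ
candidate 2: (m,n)=(-1,-1) → π∥ = -1-1·τ ≈ -5.236068, π⊥ = -1-1·τ' ≈ -0.763932 ∈ [-1.2, 0.2) ⇒ IN Λ
candidate 3: (m,n)=(-5,-15) → π∥ = -5-15·τ ≈ -68.541020, π⊥ = -5-15·τ' ≈ -1.458980 ∉ [-1.2, 0.2) ⇒ out
candidate 4: (m,n)=(1,7) → π∥ = 1+7·τ ≈ 30.652476, π⊥ = 1+7·τ' ≈ -0.652476 ∈ [-1.2, 0.2) ⇒ IN Λ
candidate 5: (m,n)=(-3,-12) → π∥ = -3-12·τ ≈ -53.832816, π⊥ = -3-12·τ' ≈ -0.167184 ∈ [-1.2, 0.2) ⇒ IN Λ
candidate 6: (m,n)=(-16,6) → π∥ = -16+6·τ ≈ 9.416408, π⊥ = -16+6·τ' ≈ -17.416408 ∉ [-1.2, 0.2) ⇒ out

1, 2, 4, 5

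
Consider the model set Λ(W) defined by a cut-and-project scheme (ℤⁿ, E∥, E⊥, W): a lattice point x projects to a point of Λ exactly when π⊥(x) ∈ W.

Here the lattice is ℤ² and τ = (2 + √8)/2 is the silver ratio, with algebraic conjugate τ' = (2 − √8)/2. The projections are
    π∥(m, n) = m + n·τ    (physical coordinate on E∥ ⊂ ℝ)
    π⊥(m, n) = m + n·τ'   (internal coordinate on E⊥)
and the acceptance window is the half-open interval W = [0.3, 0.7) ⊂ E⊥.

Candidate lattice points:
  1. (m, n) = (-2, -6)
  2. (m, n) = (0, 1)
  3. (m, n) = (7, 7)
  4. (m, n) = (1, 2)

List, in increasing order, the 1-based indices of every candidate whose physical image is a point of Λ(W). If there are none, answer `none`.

Numerically τ ≈ 2.4142 and τ' = −1/τ ≈ -0.4142.
candidate 1: (m,n)=(-2,-6) → π∥ = -2-6·τ ≈ -16.4853, π⊥ = -2-6·τ' ≈ 0.4853 ∈ [0.3, 0.7) ⇒ IN Λ
candidate 2: (m,n)=(0,1) → π∥ = 0+1·τ ≈ 2.4142, π⊥ = 0+1·τ' ≈ -0.4142 ∉ [0.3, 0.7) ⇒ out
candidate 3: (m,n)=(7,7) → π∥ = 7+7·τ ≈ 23.8995, π⊥ = 7+7·τ' ≈ 4.1005 ∉ [0.3, 0.7) ⇒ out
candidate 4: (m,n)=(1,2) → π∥ = 1+2·τ ≈ 5.8284, π⊥ = 1+2·τ' ≈ 0.1716 ∉ [0.3, 0.7) ⇒ out

1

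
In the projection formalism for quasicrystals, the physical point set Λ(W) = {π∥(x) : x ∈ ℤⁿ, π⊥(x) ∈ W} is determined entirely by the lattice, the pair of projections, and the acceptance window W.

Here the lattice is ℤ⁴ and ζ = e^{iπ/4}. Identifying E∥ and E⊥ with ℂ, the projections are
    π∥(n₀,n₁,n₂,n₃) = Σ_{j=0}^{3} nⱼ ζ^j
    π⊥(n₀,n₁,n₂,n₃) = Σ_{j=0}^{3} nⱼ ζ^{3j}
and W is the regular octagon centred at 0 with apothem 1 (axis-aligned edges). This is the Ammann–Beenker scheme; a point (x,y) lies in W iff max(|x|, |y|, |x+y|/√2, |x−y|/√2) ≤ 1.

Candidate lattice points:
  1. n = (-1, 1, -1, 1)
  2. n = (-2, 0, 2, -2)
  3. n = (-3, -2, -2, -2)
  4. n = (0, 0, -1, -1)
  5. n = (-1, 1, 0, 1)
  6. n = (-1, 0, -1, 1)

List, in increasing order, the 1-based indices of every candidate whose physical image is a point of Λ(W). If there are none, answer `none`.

π⊥(n) = n₀ + n₁ζ³ + n₂ζ⁶ + n₃ζ⁹ where ζ = e^{iπ/4}.
#1 (-1, 1, -1, 1): internal (-1.00000, 2.41421); octagon support 2.41421 vs apothem 1 → ∉ W
#2 (-2, 0, 2, -2): internal (-3.41421, -3.41421); octagon support 4.82843 vs apothem 1 → ∉ W
#3 (-3, -2, -2, -2): internal (-3.00000, -0.82843); octagon support 3.00000 vs apothem 1 → ∉ W
#4 (0, 0, -1, -1): internal (-0.70711, 0.29289); octagon support 0.70711 vs apothem 1 → ∈ W
#5 (-1, 1, 0, 1): internal (-1.00000, 1.41421); octagon support 1.70711 vs apothem 1 → ∉ W
#6 (-1, 0, -1, 1): internal (-0.29289, 1.70711); octagon support 1.70711 vs apothem 1 → ∉ W

4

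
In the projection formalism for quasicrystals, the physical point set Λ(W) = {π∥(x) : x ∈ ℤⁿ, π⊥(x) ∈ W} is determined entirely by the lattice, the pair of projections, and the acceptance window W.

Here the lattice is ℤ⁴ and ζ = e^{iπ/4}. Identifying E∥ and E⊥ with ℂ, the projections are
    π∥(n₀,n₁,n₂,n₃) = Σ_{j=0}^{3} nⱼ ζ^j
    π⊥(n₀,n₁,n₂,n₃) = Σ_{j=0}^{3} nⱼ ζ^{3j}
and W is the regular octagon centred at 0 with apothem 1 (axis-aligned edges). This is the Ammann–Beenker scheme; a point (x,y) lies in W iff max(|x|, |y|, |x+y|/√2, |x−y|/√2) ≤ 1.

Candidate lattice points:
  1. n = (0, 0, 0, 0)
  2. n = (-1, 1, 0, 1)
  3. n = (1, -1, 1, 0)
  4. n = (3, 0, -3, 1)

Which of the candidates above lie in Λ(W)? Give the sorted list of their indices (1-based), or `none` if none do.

Internal map: ζ^{3j} for j=0..3 gives (1,0), (−√2/2,√2/2), (0,−1), (√2/2,√2/2).
candidate 1: n = (0, 0, 0, 0) → π⊥ ≈ (+0.000000, +0.000000); max(|x|,|y|,|x±y|/√2) = 0.000000 ≤ 1 ⇒ ∈ W
candidate 2: n = (-1, 1, 0, 1) → π⊥ ≈ (-1.000000, +1.414214); max(|x|,|y|,|x±y|/√2) = 1.707107 > 1 ⇒ ∉ W
candidate 3: n = (1, -1, 1, 0) → π⊥ ≈ (+1.707107, -1.707107); max(|x|,|y|,|x±y|/√2) = 2.414214 > 1 ⇒ ∉ W
candidate 4: n = (3, 0, -3, 1) → π⊥ ≈ (+3.707107, +3.707107); max(|x|,|y|,|x±y|/√2) = 5.242641 > 1 ⇒ ∉ W

1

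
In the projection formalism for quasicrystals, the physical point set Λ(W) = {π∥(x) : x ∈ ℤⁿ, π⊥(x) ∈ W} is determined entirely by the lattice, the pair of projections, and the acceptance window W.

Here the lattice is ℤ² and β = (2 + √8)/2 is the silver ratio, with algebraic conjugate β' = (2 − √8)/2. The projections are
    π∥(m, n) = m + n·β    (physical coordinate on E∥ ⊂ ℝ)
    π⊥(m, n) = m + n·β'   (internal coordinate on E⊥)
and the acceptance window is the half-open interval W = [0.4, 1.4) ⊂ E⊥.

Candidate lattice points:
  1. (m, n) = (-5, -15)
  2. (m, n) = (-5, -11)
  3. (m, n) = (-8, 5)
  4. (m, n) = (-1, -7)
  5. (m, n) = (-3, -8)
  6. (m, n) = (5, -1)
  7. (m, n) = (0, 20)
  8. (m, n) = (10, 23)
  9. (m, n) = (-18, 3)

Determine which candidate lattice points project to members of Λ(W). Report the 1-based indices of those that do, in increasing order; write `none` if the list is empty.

β' = (2−√8)/2 ≈ -0.4142.
[1] lift (-5,-15): star map gives 1.2132; window check 0.4 ≤ 1.2132 < 1.4 is true → IN Λ
[2] lift (-5,-11): star map gives -0.4437; window check 0.4 ≤ -0.4437 < 1.4 is false → out
[3] lift (-8,5): star map gives -10.0711; window check 0.4 ≤ -10.0711 < 1.4 is false → out
[4] lift (-1,-7): star map gives 1.8995; window check 0.4 ≤ 1.8995 < 1.4 is false → out
[5] lift (-3,-8): star map gives 0.3137; window check 0.4 ≤ 0.3137 < 1.4 is false → out
[6] lift (5,-1): star map gives 5.4142; window check 0.4 ≤ 5.4142 < 1.4 is false → out
[7] lift (0,20): star map gives -8.2843; window check 0.4 ≤ -8.2843 < 1.4 is false → out
[8] lift (10,23): star map gives 0.4731; window check 0.4 ≤ 0.4731 < 1.4 is true → IN Λ
[9] lift (-18,3): star map gives -19.2426; window check 0.4 ≤ -19.2426 < 1.4 is false → out

1, 8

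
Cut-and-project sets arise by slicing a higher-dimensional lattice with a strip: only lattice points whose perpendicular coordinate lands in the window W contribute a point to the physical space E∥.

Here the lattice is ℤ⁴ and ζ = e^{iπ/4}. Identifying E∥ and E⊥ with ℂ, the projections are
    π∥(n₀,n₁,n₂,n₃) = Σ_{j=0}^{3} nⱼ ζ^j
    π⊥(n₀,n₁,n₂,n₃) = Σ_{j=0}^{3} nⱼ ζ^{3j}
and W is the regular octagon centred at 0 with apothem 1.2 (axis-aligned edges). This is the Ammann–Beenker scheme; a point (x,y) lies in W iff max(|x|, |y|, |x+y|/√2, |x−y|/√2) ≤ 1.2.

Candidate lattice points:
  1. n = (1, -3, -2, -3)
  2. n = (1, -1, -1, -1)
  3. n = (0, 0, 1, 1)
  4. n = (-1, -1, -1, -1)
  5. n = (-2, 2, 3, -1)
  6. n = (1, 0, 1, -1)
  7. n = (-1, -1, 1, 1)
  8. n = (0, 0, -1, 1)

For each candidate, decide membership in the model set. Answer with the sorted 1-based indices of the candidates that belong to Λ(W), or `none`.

2, 3, 4, 7

With ζ = e^{iπ/4} the internal vectors are ζ^0,ζ^3,ζ^6,ζ^9.
#1 (1, -3, -2, -3): internal (1.000000, -2.242641); octagon support 2.292893 vs apothem 1.2 → ∉ W
#2 (1, -1, -1, -1): internal (1.000000, -0.414214); octagon support 1.000000 vs apothem 1.2 → ∈ W
#3 (0, 0, 1, 1): internal (0.707107, -0.292893); octagon support 0.707107 vs apothem 1.2 → ∈ W
#4 (-1, -1, -1, -1): internal (-1.000000, -0.414214); octagon support 1.000000 vs apothem 1.2 → ∈ W
#5 (-2, 2, 3, -1): internal (-4.121320, -2.292893); octagon support 4.535534 vs apothem 1.2 → ∉ W
#6 (1, 0, 1, -1): internal (0.292893, -1.707107); octagon support 1.707107 vs apothem 1.2 → ∉ W
#7 (-1, -1, 1, 1): internal (0.414214, -1.000000); octagon support 1.000000 vs apothem 1.2 → ∈ W
#8 (0, 0, -1, 1): internal (0.707107, 1.707107); octagon support 1.707107 vs apothem 1.2 → ∉ W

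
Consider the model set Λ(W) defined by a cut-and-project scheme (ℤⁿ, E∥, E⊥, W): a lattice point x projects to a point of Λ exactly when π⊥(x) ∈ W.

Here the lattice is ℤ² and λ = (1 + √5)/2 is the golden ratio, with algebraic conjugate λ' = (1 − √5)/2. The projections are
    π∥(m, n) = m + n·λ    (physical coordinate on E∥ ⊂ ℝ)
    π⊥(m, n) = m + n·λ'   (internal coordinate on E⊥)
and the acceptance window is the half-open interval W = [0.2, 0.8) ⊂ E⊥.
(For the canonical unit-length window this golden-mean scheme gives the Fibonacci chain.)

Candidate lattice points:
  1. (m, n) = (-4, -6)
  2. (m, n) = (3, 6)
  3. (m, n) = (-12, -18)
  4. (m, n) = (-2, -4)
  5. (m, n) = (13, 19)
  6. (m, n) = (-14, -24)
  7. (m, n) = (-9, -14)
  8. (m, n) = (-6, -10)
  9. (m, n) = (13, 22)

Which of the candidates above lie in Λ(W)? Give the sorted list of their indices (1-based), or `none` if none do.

Numerically λ ≈ 1.6180 and λ' = −1/λ ≈ -0.6180.
#1 (-4,-6): internal coord -4 + (-6)·λ' = -0.2918; -0.2918 ∉ [0.2, 0.8) → out
#2 (3,6): internal coord 3 + (6)·λ' = -0.7082; -0.7082 ∉ [0.2, 0.8) → out
#3 (-12,-18): internal coord -12 + (-18)·λ' = -0.8754; -0.8754 ∉ [0.2, 0.8) → out
#4 (-2,-4): internal coord -2 + (-4)·λ' = +0.4721; +0.4721 ∈ [0.2, 0.8) → IN Λ
#5 (13,19): internal coord 13 + (19)·λ' = +1.2574; +1.2574 ∉ [0.2, 0.8) → out
#6 (-14,-24): internal coord -14 + (-24)·λ' = +0.8328; +0.8328 ∉ [0.2, 0.8) → out
#7 (-9,-14): internal coord -9 + (-14)·λ' = -0.3475; -0.3475 ∉ [0.2, 0.8) → out
#8 (-6,-10): internal coord -6 + (-10)·λ' = +0.1803; +0.1803 ∉ [0.2, 0.8) → out
#9 (13,22): internal coord 13 + (22)·λ' = -0.5967; -0.5967 ∉ [0.2, 0.8) → out

4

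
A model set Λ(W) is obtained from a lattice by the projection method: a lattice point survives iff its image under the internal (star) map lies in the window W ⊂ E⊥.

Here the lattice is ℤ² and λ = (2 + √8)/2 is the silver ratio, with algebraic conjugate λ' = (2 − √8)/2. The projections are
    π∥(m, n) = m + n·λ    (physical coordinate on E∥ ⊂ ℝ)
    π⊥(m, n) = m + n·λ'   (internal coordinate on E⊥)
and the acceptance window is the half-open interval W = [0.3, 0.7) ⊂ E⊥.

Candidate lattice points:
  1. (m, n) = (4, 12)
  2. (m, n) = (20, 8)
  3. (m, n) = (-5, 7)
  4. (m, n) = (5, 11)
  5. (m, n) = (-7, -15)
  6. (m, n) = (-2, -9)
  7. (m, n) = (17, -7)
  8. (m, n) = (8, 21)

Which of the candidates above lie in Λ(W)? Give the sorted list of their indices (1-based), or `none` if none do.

Numerically λ ≈ 2.41421 and λ' = −1/λ ≈ -0.41421.
candidate 1: (m,n)=(4,12) → π∥ = 4+12·λ ≈ 32.97056, π⊥ = 4+12·λ' ≈ -0.97056 ∉ [0.3, 0.7) ⇒ out
candidate 2: (m,n)=(20,8) → π∥ = 20+8·λ ≈ 39.31371, π⊥ = 20+8·λ' ≈ 16.68629 ∉ [0.3, 0.7) ⇒ out
candidate 3: (m,n)=(-5,7) → π∥ = -5+7·λ ≈ 11.89949, π⊥ = -5+7·λ' ≈ -7.89949 ∉ [0.3, 0.7) ⇒ out
candidate 4: (m,n)=(5,11) → π∥ = 5+11·λ ≈ 31.55635, π⊥ = 5+11·λ' ≈ 0.44365 ∈ [0.3, 0.7) ⇒ IN Λ
candidate 5: (m,n)=(-7,-15) → π∥ = -7-15·λ ≈ -43.21320, π⊥ = -7-15·λ' ≈ -0.78680 ∉ [0.3, 0.7) ⇒ out
candidate 6: (m,n)=(-2,-9) → π∥ = -2-9·λ ≈ -23.72792, π⊥ = -2-9·λ' ≈ 1.72792 ∉ [0.3, 0.7) ⇒ out
candidate 7: (m,n)=(17,-7) → π∥ = 17-7·λ ≈ 0.10051, π⊥ = 17-7·λ' ≈ 19.89949 ∉ [0.3, 0.7) ⇒ out
candidate 8: (m,n)=(8,21) → π∥ = 8+21·λ ≈ 58.69848, π⊥ = 8+21·λ' ≈ -0.69848 ∉ [0.3, 0.7) ⇒ out

4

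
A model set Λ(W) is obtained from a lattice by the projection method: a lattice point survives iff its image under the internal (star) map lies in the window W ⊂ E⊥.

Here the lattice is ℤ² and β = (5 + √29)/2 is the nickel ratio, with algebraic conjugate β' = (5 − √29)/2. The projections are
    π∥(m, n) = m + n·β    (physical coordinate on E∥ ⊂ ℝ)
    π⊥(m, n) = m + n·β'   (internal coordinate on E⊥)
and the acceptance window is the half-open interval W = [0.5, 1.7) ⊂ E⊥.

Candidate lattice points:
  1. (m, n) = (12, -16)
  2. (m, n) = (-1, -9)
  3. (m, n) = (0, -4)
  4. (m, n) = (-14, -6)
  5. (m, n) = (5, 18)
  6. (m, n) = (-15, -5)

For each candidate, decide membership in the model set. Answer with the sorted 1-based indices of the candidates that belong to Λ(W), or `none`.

β' = (5−√29)/2 ≈ -0.19258.
[1] lift (12,-16): star map gives 15.08132; window check 0.5 ≤ 15.08132 < 1.7 is false → out
[2] lift (-1,-9): star map gives 0.73324; window check 0.5 ≤ 0.73324 < 1.7 is true → IN Λ
[3] lift (0,-4): star map gives 0.77033; window check 0.5 ≤ 0.77033 < 1.7 is true → IN Λ
[4] lift (-14,-6): star map gives -12.84451; window check 0.5 ≤ -12.84451 < 1.7 is false → out
[5] lift (5,18): star map gives 1.53352; window check 0.5 ≤ 1.53352 < 1.7 is true → IN Λ
[6] lift (-15,-5): star map gives -14.03709; window check 0.5 ≤ -14.03709 < 1.7 is false → out

2, 3, 5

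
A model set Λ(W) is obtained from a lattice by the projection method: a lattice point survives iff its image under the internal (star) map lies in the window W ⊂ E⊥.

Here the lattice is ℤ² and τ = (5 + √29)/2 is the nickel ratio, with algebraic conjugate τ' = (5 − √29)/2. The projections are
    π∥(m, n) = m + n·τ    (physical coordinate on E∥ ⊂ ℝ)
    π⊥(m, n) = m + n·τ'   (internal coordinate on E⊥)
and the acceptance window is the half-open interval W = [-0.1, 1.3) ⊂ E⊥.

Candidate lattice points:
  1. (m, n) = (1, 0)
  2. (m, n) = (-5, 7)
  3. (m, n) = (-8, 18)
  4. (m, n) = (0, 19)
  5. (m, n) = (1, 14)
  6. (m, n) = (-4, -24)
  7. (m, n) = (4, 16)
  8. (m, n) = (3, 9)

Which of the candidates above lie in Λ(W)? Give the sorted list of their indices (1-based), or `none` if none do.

1, 6, 7, 8

τ' = (5−√29)/2 ≈ -0.19258.
[1] lift (1,0): star map gives 1.00000; window check -0.1 ≤ 1.00000 < 1.3 is true → IN Λ
[2] lift (-5,7): star map gives -6.34808; window check -0.1 ≤ -6.34808 < 1.3 is false → out
[3] lift (-8,18): star map gives -11.46648; window check -0.1 ≤ -11.46648 < 1.3 is false → out
[4] lift (0,19): star map gives -3.65907; window check -0.1 ≤ -3.65907 < 1.3 is false → out
[5] lift (1,14): star map gives -1.69615; window check -0.1 ≤ -1.69615 < 1.3 is false → out
[6] lift (-4,-24): star map gives 0.62198; window check -0.1 ≤ 0.62198 < 1.3 is true → IN Λ
[7] lift (4,16): star map gives 0.91868; window check -0.1 ≤ 0.91868 < 1.3 is true → IN Λ
[8] lift (3,9): star map gives 1.26676; window check -0.1 ≤ 1.26676 < 1.3 is true → IN Λ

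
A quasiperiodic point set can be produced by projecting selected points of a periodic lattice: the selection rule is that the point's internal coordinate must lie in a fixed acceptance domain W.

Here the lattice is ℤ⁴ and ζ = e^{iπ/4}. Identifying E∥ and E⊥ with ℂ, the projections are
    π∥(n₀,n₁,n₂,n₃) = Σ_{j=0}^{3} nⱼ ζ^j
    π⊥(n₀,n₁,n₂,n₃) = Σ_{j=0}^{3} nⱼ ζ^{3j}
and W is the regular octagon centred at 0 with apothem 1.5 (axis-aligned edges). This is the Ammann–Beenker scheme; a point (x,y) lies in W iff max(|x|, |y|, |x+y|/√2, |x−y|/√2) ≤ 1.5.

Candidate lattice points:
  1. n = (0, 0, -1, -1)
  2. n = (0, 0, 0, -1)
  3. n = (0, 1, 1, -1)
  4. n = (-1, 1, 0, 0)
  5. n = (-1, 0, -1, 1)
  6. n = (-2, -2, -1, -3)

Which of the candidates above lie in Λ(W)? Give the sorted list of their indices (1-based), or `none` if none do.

1, 2

π⊥(n) = n₀ + n₁ζ³ + n₂ζ⁶ + n₃ζ⁹ where ζ = e^{iπ/4}.
#1 (0, 0, -1, -1): internal (-0.70711, 0.29289); octagon support 0.70711 vs apothem 1.5 → ∈ W
#2 (0, 0, 0, -1): internal (-0.70711, -0.70711); octagon support 1.00000 vs apothem 1.5 → ∈ W
#3 (0, 1, 1, -1): internal (-1.41421, -1.00000); octagon support 1.70711 vs apothem 1.5 → ∉ W
#4 (-1, 1, 0, 0): internal (-1.70711, 0.70711); octagon support 1.70711 vs apothem 1.5 → ∉ W
#5 (-1, 0, -1, 1): internal (-0.29289, 1.70711); octagon support 1.70711 vs apothem 1.5 → ∉ W
#6 (-2, -2, -1, -3): internal (-2.70711, -2.53553); octagon support 3.70711 vs apothem 1.5 → ∉ W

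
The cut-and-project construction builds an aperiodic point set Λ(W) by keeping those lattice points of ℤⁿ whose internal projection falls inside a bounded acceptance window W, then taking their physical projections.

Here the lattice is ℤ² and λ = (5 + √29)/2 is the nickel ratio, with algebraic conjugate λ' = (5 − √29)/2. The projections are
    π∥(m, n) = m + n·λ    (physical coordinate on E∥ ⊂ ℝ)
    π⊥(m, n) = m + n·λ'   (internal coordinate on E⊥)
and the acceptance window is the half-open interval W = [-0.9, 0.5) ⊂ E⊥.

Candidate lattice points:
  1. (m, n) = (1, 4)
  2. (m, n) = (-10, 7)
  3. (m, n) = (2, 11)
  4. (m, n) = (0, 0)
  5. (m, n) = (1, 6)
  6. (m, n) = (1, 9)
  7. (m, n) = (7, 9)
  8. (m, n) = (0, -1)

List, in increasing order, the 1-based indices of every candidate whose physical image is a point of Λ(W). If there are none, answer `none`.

λ' = (5−√29)/2 ≈ -0.1926.
candidate 1: (m,n)=(1,4) → π∥ = 1+4·λ ≈ 21.7703, π⊥ = 1+4·λ' ≈ 0.2297 ∈ [-0.9, 0.5) ⇒ IN Λ
candidate 2: (m,n)=(-10,7) → π∥ = -10+7·λ ≈ 26.3481, π⊥ = -10+7·λ' ≈ -11.3481 ∉ [-0.9, 0.5) ⇒ out
candidate 3: (m,n)=(2,11) → π∥ = 2+11·λ ≈ 59.1184, π⊥ = 2+11·λ' ≈ -0.1184 ∈ [-0.9, 0.5) ⇒ IN Λ
candidate 4: (m,n)=(0,0) → π∥ = 0+0·λ ≈ 0.0000, π⊥ = 0+0·λ' ≈ 0.0000 ∈ [-0.9, 0.5) ⇒ IN Λ
candidate 5: (m,n)=(1,6) → π∥ = 1+6·λ ≈ 32.1555, π⊥ = 1+6·λ' ≈ -0.1555 ∈ [-0.9, 0.5) ⇒ IN Λ
candidate 6: (m,n)=(1,9) → π∥ = 1+9·λ ≈ 47.7332, π⊥ = 1+9·λ' ≈ -0.7332 ∈ [-0.9, 0.5) ⇒ IN Λ
candidate 7: (m,n)=(7,9) → π∥ = 7+9·λ ≈ 53.7332, π⊥ = 7+9·λ' ≈ 5.2668 ∉ [-0.9, 0.5) ⇒ out
candidate 8: (m,n)=(0,-1) → π∥ = 0-1·λ ≈ -5.1926, π⊥ = 0-1·λ' ≈ 0.1926 ∈ [-0.9, 0.5) ⇒ IN Λ

1, 3, 4, 5, 6, 8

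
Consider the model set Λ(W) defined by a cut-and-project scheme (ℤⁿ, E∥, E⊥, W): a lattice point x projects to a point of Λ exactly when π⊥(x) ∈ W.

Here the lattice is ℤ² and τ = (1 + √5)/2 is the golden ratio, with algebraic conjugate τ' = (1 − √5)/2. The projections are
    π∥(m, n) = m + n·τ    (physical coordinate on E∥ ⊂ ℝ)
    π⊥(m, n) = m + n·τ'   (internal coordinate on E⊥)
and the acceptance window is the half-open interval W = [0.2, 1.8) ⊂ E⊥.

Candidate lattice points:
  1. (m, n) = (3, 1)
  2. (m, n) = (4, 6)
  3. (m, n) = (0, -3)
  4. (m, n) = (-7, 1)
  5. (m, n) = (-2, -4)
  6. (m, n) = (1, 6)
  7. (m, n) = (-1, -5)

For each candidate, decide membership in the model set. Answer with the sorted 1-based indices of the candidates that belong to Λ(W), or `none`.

τ' = (1−√5)/2 ≈ -0.61803.
[1] lift (3,1): star map gives 2.38197; window check 0.2 ≤ 2.38197 < 1.8 is false → out
[2] lift (4,6): star map gives 0.29180; window check 0.2 ≤ 0.29180 < 1.8 is true → IN Λ
[3] lift (0,-3): star map gives 1.85410; window check 0.2 ≤ 1.85410 < 1.8 is false → out
[4] lift (-7,1): star map gives -7.61803; window check 0.2 ≤ -7.61803 < 1.8 is false → out
[5] lift (-2,-4): star map gives 0.47214; window check 0.2 ≤ 0.47214 < 1.8 is true → IN Λ
[6] lift (1,6): star map gives -2.70820; window check 0.2 ≤ -2.70820 < 1.8 is false → out
[7] lift (-1,-5): star map gives 2.09017; window check 0.2 ≤ 2.09017 < 1.8 is false → out

2, 5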